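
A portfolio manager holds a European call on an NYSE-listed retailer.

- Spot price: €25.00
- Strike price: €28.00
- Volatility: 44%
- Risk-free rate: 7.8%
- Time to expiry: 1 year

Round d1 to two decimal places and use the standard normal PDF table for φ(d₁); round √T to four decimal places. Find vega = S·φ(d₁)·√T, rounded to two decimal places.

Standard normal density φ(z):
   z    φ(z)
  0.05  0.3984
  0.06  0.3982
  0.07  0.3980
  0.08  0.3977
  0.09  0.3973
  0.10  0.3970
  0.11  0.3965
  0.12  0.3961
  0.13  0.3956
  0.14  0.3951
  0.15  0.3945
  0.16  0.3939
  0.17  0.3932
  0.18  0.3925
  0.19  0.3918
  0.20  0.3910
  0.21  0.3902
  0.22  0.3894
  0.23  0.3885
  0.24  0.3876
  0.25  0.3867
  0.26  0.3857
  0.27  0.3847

9.88

σ√T = 0.44 × 1.0000 = 0.4400
d₁ = [ln(25/28) + (0.078 + ½·0.44²)·1] / (σ√T) = (-0.1133 + 0.1748) / 0.4400 = 0.1397 ≈ 0.14
√T = √1 = 1.0000
φ(d₁) = φ(0.14) = 0.3951
vega = S·φ(d₁)·√T = 25·0.3951·1.0000 = 9.8775
(Vega is the same for a European call and put with the same parameters.)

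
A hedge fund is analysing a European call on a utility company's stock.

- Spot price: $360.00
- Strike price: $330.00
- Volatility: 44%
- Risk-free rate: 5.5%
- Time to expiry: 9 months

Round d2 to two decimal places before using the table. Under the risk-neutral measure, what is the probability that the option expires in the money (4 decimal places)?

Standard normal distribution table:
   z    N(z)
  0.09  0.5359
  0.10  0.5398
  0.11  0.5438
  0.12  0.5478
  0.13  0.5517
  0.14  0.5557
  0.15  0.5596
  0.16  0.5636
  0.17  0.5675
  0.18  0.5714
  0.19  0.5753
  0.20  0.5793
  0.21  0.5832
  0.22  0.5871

σ√T = 0.44·√0.75 = 0.3811
ln(S/K) + (r + σ²/2)T = ln(360/330) + (0.055 + 0.44²/2)·0.75 = 0.0870 + 0.1138 = 0.2009
d₁ = 0.2009 / 0.3811 = 0.5271 which rounds to 0.53
d₂ = d₁ − σ√T = 0.5271 − 0.3811 = 0.1461 which rounds to 0.15
Risk-neutral Pr[S_T > K] = N(d₂) = N(0.15) = 0.5596

0.5596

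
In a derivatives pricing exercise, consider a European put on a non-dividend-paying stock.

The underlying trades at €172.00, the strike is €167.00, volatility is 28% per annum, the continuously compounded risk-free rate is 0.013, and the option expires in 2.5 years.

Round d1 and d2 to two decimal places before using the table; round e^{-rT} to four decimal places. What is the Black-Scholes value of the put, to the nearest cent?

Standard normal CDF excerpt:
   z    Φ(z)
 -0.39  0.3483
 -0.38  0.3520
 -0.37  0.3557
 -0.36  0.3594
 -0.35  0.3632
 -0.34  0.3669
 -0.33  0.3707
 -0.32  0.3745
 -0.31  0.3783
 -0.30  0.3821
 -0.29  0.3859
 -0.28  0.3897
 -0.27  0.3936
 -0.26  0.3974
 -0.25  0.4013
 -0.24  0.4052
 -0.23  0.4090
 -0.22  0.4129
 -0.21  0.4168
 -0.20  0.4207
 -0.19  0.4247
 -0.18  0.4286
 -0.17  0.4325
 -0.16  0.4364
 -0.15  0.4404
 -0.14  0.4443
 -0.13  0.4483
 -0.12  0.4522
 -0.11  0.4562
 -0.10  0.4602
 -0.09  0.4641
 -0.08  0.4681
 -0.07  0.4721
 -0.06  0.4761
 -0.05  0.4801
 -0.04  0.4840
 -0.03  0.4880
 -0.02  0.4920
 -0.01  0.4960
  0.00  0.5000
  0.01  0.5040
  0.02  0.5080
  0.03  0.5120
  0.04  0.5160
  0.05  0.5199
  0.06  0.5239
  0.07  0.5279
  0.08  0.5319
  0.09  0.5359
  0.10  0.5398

σ√T = 0.28·√2.5 = 0.4427
d₁ = [ln(172/167) + (0.013 + 0.28²/2)·2.5] / 0.4427 = [0.0295 + 0.1305] / 0.4427 = 0.3614 ⇒ 0.36
d₂ = d₁ − σ√T = 0.3614 − 0.4427 = -0.0813 ⇒ -0.08
e^(−rT) = e^(−0.013·2.5) = 0.9680
P = 167·0.9680·N(0.08) − 172·N(-0.36) = 167·0.9680·0.5319 − 172·0.3594 = 85.9848 − 61.8168 = 24.1680

€24.17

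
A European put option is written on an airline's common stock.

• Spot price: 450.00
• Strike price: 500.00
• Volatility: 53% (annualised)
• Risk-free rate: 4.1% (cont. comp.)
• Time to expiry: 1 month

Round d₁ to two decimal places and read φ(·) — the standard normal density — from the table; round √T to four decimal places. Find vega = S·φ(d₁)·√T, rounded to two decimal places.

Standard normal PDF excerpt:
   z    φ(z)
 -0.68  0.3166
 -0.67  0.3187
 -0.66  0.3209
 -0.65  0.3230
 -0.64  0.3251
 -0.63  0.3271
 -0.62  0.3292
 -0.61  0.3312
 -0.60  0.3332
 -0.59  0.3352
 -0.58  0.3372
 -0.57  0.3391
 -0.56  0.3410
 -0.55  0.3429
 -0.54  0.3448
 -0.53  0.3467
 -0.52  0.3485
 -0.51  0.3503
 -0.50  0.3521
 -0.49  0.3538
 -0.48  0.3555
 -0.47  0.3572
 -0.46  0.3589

43.55

σ√T = 0.53 × 0.2887 = 0.1530
d₁ = [ln(450/500) + (0.041 + 0.53²/2)·0.08333] / 0.1530 = [-0.1054 + 0.0151] / 0.1530 = -0.5898 ≈ -0.59
√T = √0.08333 = 0.2887
φ(d₁) = φ(-0.59) = 0.3352
vega = S·φ(d₁)·√T = 450·0.3352·0.2887 = 43.5475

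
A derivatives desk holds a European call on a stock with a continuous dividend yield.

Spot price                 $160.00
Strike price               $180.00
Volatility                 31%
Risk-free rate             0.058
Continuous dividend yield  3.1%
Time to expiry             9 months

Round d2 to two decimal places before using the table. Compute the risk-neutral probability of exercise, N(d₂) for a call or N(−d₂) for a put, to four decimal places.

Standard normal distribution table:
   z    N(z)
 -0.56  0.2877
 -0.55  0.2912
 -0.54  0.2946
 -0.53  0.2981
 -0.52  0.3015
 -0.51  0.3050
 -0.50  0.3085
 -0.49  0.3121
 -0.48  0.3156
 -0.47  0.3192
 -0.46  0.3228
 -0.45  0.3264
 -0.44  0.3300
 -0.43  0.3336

σ√T = 0.31 × 0.8660 = 0.2685
d₁ = [ln(160/180) + (0.058 − 0.031 + 0.31²/2)·0.75] / 0.2685 = [-0.1178 + 0.0563] / 0.2685 = -0.2291 which rounds to -0.23
d₂ = d₁ − σ√T = -0.2291 − 0.2685 = -0.4975 which rounds to -0.50
Pr(exercise) under Q = N(d₂) = 0.3085

0.3085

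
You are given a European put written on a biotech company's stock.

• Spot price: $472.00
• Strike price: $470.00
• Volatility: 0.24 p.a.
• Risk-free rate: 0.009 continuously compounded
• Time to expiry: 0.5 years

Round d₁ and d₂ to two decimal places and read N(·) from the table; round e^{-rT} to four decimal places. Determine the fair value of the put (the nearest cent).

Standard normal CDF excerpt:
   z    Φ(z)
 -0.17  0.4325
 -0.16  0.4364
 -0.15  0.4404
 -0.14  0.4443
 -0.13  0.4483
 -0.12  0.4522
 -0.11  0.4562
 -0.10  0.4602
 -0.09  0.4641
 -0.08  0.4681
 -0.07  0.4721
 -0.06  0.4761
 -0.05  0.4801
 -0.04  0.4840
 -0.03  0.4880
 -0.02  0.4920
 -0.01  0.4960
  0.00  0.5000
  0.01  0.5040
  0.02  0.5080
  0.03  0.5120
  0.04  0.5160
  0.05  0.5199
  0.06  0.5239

$29.85

σ√T = 0.24·√0.5 = 0.1697
d₁ = [ln(472/470) + (0.009 + 0.24²/2)·0.5] / 0.1697 = [0.0042 + 0.0189] / 0.1697 = 0.1364 ⇒ 0.14
d₂ = d₁ − σ√T = 0.1364 − 0.1697 = -0.0333 ⇒ -0.03
exp(−rT) = exp(−0.009·0.5) = 0.9955
N(−d₂) = N(0.03) = 0.5120;  N(−d₁) = N(-0.14) = 0.4443
P = 470·0.9955·0.5120 − 472·0.4443 = 239.5571 − 209.7096 = 29.8475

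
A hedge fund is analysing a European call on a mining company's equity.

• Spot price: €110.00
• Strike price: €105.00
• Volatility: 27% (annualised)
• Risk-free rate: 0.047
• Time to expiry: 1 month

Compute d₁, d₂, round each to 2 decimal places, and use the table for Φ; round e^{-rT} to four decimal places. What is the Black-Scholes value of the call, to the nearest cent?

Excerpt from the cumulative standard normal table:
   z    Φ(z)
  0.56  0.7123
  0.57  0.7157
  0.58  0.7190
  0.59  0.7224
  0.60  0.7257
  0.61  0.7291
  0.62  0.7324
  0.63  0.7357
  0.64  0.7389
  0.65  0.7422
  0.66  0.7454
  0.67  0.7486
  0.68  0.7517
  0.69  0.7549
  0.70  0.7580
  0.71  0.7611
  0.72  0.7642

€6.78

σ√T = 0.27 × 0.2887 = 0.0779
d₁ = [ln(110/105) + (0.047 + ½·0.27²)·0.08333] / (σ√T) = (0.0465 + 0.0070) / 0.0779 = 0.6861 → 0.69
d₂ = 0.6861 − 0.0779 = 0.6081 → 0.61
e^(−rT) = e^(−0.047·0.08333) = 0.9961
C = 110·N(0.69) − 105·0.9961·N(0.61) = 110·0.7549 − 105·0.9961·0.7291 = 83.0390 − 76.2569 = 6.7821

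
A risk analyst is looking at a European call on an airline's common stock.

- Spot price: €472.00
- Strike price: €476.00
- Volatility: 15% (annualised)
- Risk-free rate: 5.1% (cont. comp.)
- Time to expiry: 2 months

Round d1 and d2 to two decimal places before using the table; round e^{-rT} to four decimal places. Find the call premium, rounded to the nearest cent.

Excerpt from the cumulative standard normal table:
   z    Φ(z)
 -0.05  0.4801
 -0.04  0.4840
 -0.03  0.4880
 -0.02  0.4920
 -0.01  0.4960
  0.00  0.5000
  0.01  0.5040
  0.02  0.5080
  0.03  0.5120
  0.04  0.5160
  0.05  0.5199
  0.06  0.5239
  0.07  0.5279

σ√T = 0.15·√0.1667 = 0.0612
d₁ = [ln(472/476) + (0.051 + 0.15²/2)·0.1667] / 0.0612 = [-0.0084 + 0.0104] / 0.0612 = 0.0316 ≈ 0.03
d₂ = d₁ − σ√T = 0.0316 − 0.0612 = -0.0296 ≈ -0.03
e^(−rT) = e^(−0.051·0.1667) = 0.9915
N(d₁) = N(0.03) = 0.5120;  N(d₂) = N(-0.03) = 0.4880
C = 472·0.5120 − 476·0.9915·0.4880 = 241.6640 − 230.3136 = 11.3504

€11.35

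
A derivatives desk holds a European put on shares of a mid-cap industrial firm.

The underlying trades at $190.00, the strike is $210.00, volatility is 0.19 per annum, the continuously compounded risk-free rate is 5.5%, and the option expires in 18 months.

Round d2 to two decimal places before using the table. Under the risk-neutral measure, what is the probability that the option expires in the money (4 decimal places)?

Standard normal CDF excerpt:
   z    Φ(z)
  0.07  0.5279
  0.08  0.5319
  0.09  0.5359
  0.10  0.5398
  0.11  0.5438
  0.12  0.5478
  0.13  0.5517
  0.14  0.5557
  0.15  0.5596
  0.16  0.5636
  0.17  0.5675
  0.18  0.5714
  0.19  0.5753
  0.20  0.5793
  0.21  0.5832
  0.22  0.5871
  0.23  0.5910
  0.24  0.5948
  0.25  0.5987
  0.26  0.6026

σ√T = 0.19·√1.5 = 0.2327
ln(S/K) + (r + σ²/2)T = ln(190/210) + (0.055 + 0.19²/2)·1.5 = -0.1001 + 0.1096 = 0.0095
d₁ = 0.0095 / 0.2327 = 0.0408 → 0.04
d₂ = d₁ − σ√T = 0.0408 − 0.2327 = -0.1919 → -0.19
Pr(exercise) under Q = N(−d₂) = N(0.19) = 0.5753

0.5753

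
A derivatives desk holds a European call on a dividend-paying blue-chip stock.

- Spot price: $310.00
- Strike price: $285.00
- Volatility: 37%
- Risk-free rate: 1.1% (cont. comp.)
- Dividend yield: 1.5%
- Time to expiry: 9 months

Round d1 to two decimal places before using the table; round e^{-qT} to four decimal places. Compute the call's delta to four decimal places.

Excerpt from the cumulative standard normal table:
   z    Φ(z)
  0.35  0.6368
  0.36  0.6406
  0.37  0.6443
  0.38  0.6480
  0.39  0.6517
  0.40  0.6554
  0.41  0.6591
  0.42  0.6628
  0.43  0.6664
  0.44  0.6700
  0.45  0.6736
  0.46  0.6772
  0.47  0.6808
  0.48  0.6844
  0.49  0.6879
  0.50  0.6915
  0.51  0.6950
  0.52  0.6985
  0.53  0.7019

σ√T = 0.37·√0.75 = 0.3204
d₁ = [ln(310/285) + (0.011 − 0.015 + 0.37²/2)·0.75] / 0.3204 = [0.0841 + 0.0483] / 0.3204 = 0.4133 which rounds to 0.41
N(d₁) = N(0.41) = 0.6591
Δ_call = e^(−qT)·N(d₁) = 0.9888·0.6591 = 0.6517

0.6517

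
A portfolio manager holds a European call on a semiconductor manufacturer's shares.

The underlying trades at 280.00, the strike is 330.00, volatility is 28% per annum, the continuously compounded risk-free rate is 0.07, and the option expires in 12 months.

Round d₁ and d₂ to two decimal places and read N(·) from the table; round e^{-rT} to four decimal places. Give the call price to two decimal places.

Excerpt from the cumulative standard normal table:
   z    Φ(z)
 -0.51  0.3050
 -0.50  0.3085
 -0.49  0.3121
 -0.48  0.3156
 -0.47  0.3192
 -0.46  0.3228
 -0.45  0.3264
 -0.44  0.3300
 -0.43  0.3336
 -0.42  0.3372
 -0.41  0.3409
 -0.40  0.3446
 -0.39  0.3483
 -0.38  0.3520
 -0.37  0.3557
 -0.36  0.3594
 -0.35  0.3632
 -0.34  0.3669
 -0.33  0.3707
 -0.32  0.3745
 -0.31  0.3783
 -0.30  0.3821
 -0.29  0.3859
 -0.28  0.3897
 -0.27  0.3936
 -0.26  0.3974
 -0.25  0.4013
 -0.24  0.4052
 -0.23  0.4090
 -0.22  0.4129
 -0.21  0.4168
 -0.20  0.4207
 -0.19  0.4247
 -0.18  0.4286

20.69

T = 1;  σ√T = 0.2800
d₁ = [ln(280/330) + (0.07 + ½·0.28²)·1] / (σ√T) = (-0.1643 + 0.1092) / 0.2800 = -0.1968 ⇒ -0.20
d₂ = -0.1968 − 0.2800 = -0.4768 ⇒ -0.48
e^(−rT) = e^(−0.07·1) = 0.9324
N(d₁) = N(-0.20) = 0.4207;  N(d₂) = N(-0.48) = 0.3156
C = 280·0.4207 − 330·0.9324·0.3156 = 117.7960 − 97.1076 = 20.6884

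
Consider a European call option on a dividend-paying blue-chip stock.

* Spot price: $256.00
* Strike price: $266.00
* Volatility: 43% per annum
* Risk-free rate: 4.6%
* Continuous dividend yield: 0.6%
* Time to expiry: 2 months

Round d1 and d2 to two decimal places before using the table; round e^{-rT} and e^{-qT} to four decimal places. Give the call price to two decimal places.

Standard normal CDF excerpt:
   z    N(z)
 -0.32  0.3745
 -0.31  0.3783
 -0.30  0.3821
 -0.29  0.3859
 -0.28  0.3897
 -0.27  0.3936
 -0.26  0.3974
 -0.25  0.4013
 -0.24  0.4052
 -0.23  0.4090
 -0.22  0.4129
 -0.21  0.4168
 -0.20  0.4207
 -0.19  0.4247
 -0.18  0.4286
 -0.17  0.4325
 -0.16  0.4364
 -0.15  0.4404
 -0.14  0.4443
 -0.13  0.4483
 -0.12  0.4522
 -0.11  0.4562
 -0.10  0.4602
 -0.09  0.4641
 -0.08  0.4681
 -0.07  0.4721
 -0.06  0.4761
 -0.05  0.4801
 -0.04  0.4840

σ√T = 0.43 × 0.4082 = 0.1755
d₁ = [ln(256/266) + (0.046 − 0.006 + ½·0.43²)·0.1667] / (σ√T) = (-0.0383 + 0.0221) / 0.1755 = -0.0925 → -0.09
d₂ = -0.0925 − 0.1755 = -0.2681 → -0.27
exp(−qT) = exp(−0.006·0.1667) = 0.9990;  exp(−rT) = exp(−0.046·0.1667) = 0.9924
C = 256·0.9990·N(-0.09) − 266·0.9924·N(-0.27) = 256·0.9990·0.4641 − 266·0.9924·0.3936 = 118.6908 − 103.9019 = 14.7889

$14.79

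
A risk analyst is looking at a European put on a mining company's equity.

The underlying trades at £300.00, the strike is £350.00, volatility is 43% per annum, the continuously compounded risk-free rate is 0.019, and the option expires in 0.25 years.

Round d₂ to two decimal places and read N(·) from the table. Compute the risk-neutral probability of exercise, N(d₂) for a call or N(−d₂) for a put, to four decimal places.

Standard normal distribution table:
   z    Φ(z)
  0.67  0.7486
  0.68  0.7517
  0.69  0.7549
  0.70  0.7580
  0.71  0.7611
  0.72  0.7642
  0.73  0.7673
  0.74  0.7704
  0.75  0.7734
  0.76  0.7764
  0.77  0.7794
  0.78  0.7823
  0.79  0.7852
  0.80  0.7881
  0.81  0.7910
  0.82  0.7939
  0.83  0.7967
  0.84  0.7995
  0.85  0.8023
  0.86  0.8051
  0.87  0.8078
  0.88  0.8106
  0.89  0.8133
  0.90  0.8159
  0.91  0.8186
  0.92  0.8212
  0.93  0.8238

σ√T = 0.43·√0.25 = 0.2150
d₁ = [ln(300/350) + (0.019 + ½·0.43²)·0.25] / (σ√T) = (-0.1542 + 0.0279) / 0.2150 = -0.5874 ≈ -0.59
d₂ = -0.5874 − 0.2150 = -0.8024 ≈ -0.80
Pr(exercise) under Q = N(−d₂) = N(0.80) = 0.7881

0.7881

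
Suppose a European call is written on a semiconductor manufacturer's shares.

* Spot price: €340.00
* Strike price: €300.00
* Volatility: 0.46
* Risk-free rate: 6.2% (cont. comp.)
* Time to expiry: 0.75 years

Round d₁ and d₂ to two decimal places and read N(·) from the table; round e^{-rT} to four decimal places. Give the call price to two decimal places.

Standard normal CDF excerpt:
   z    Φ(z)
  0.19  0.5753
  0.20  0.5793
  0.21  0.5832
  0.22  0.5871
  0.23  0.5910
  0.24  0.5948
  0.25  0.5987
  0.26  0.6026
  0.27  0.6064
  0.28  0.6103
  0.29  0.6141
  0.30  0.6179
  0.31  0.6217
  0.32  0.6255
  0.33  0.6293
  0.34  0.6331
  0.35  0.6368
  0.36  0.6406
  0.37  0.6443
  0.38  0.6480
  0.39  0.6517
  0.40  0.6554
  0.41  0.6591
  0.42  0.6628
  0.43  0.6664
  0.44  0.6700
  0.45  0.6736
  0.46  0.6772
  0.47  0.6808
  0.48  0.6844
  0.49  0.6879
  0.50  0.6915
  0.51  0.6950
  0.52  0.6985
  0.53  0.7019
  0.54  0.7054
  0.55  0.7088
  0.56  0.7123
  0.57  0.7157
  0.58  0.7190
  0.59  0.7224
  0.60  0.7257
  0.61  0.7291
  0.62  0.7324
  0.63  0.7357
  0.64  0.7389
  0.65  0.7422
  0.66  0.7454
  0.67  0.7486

T = 0.75;  σ√T = 0.3984
d₁ = [ln(340/300) + (0.062 + 0.46²/2)·0.75] / 0.3984 = [0.1252 + 0.1259] / 0.3984 = 0.6301 which rounds to 0.63
d₂ = d₁ − σ√T = 0.6301 − 0.3984 = 0.2317 which rounds to 0.23
e^(−rT) = e^(−0.062·0.75) = 0.9546
C = 340·N(0.63) − 300·0.9546·N(0.23) = 340·0.7357 − 300·0.9546·0.5910 = 250.1380 − 169.2506 = 80.8874

€80.89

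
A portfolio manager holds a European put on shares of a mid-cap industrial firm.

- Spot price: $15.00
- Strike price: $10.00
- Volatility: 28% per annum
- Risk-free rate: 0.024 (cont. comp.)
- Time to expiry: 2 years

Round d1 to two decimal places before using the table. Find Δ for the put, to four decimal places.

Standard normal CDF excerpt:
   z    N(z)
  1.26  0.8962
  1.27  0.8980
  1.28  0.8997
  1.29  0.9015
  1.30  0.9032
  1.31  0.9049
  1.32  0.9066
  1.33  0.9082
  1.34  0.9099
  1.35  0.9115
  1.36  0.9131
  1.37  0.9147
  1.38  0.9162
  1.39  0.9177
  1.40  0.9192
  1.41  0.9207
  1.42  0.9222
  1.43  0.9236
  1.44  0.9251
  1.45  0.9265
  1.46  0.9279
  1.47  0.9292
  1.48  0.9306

T = 2;  σ√T = 0.3960
ln(S/K) + (r + σ²/2)T = ln(15/10) + (0.024 + 0.28²/2)·2 = 0.4055 + 0.1264 = 0.5319
d₁ = 0.5319 / 0.3960 = 1.3432 ⇒ 1.34
N(d₁) = N(1.34) = 0.9099
Δ_put = N(d₁) − 1 = 0.9099 − 1 = -0.0901

-0.0901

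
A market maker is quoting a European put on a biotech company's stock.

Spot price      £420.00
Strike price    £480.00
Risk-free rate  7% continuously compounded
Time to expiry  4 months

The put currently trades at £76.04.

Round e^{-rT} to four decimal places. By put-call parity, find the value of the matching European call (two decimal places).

£27.13

e^(−rT) = e^(−0.07·0.3333) = 0.9769
Put-call parity: C − P = S − K·e^(−rT) = 420 − 480·0.9769 = 420 − 468.9120 = -48.9120
C = P + (C − P) = 76.04 + (-48.9120) = 27.1280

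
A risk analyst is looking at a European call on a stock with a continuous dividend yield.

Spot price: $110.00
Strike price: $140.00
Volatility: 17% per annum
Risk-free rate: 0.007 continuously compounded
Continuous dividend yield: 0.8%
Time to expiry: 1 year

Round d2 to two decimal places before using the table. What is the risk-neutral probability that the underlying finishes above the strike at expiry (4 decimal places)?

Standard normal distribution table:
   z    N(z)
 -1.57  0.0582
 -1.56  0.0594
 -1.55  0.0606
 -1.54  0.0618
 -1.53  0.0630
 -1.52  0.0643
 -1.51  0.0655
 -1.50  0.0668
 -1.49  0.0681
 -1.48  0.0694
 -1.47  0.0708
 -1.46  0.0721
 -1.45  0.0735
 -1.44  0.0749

σ√T = 0.17 × 1.0000 = 0.1700
d₁ = [ln(110/140) + (0.007 − 0.008 + ½·0.17²)·1] / (σ√T) = (-0.2412 + 0.0135) / 0.1700 = -1.3395 ≈ -1.34
d₂ = -1.3395 − 0.1700 = -1.5095 ≈ -1.51
Risk-neutral Pr[S_T > K] = N(d₂) = N(-1.51) = 0.0655

0.0655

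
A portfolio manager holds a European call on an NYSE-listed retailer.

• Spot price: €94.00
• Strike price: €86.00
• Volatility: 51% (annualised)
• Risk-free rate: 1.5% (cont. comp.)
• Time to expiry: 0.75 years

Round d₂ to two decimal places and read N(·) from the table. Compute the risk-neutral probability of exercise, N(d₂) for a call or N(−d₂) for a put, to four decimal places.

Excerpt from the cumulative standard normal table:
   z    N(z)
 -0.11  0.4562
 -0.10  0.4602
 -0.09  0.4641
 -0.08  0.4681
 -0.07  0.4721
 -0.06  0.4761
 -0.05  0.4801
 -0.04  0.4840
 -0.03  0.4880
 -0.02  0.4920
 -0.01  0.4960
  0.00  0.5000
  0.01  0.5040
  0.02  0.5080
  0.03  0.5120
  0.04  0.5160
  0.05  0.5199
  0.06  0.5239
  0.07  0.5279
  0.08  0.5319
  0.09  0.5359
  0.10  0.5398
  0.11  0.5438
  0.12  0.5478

σ√T = 0.51 × 0.8660 = 0.4417
ln(S/K) + (r + σ²/2)T = ln(94/86) + (0.015 + 0.51²/2)·0.75 = 0.0889 + 0.1088 = 0.1977
d₁ = 0.1977 / 0.4417 = 0.4477 → 0.45
d₂ = d₁ − σ√T = 0.4477 − 0.4417 = 0.0060 → 0.01
Pr(exercise) under Q = N(d₂) = 0.5040

0.5040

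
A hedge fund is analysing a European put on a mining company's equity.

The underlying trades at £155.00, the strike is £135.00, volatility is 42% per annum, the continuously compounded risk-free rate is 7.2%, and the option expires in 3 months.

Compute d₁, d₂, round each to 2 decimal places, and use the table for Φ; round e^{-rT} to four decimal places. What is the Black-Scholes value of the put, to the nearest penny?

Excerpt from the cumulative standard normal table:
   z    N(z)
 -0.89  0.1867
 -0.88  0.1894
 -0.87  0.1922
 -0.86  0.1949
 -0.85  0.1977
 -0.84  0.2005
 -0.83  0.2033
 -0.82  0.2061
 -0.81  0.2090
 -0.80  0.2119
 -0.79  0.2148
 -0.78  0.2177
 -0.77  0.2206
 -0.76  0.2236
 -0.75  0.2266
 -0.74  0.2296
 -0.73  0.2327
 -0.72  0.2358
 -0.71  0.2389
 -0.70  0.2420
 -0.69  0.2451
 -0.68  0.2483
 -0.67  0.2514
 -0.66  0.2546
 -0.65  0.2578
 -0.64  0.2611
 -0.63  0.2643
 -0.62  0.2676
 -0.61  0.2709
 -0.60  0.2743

σ√T = 0.42 × 0.5000 = 0.2100
d₁ = [ln(155/135) + (0.072 + ½·0.42²)·0.25] / (σ√T) = (0.1382 + 0.0400) / 0.2100 = 0.8486 ⇒ 0.85
d₂ = 0.8486 − 0.2100 = 0.6386 ⇒ 0.64
exp(−rT) = exp(−0.072·0.25) = 0.9822
N(−d₂) = N(-0.64) = 0.2611;  N(−d₁) = N(-0.85) = 0.1977
P = 135·0.9822·0.2611 − 155·0.1977 = 34.6211 − 30.6435 = 3.9776

£3.98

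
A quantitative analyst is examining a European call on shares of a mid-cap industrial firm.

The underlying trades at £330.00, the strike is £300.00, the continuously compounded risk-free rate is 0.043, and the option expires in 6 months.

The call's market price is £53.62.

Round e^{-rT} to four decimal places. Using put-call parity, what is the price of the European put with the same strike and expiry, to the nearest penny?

£17.23

e^(−rT) = e^(−0.043·0.5) = 0.9787
Put-call parity: C − P = S − K·e^(−rT) = 330 − 300·0.9787 = 330 − 293.6100 = 36.3900
P = C − (C − P) = 53.62 − (36.3900) = 17.2300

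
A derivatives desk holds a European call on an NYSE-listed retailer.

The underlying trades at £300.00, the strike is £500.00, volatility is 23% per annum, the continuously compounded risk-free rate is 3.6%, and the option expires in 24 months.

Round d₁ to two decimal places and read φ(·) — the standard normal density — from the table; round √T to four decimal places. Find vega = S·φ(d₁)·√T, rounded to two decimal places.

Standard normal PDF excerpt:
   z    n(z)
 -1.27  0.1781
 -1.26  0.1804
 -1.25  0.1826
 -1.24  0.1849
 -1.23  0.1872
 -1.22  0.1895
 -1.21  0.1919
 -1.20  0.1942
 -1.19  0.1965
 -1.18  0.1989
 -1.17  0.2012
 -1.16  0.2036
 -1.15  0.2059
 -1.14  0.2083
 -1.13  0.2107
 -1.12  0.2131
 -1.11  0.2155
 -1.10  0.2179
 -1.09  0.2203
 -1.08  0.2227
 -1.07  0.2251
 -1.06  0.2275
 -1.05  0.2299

T = 2;  σ√T = 0.3253
ln(S/K) + (r + σ²/2)T = ln(300/500) + (0.036 + 0.23²/2)·2 = -0.5108 + 0.1249 = -0.3859
d₁ = -0.3859 / 0.3253 = -1.1865 which rounds to -1.19
√T = √2 = 1.4142
φ(d₁) = φ(-1.19) = 0.1965
vega = S·φ(d₁)·√T = 300·0.1965·1.4142 = 83.3671
(The put has the same vega.)

83.37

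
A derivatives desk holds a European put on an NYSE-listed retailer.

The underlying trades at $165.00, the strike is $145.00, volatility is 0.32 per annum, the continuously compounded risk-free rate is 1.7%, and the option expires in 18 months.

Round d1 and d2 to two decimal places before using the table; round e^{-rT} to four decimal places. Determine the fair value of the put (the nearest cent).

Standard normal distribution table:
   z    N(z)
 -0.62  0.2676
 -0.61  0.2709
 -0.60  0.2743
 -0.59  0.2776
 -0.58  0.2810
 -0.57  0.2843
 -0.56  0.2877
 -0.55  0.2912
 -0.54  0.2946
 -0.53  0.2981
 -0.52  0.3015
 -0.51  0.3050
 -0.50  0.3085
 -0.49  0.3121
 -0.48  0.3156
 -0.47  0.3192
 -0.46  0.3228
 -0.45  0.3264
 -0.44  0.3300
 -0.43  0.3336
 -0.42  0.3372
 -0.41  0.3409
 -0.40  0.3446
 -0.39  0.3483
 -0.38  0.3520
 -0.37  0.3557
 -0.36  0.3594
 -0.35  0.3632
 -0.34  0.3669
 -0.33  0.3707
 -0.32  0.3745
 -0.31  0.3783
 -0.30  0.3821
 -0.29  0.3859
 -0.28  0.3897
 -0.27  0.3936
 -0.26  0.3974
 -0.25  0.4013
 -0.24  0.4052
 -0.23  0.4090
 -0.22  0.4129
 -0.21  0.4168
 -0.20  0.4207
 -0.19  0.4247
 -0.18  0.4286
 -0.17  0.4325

σ√T = 0.32·√1.5 = 0.3919
d₁ = [ln(165/145) + (0.017 + 0.32²/2)·1.5] / 0.3919 = [0.1292 + 0.1023] / 0.3919 = 0.5907 → 0.59
d₂ = d₁ − σ√T = 0.5907 − 0.3919 = 0.1988 → 0.20
e^(−rT) = e^(−0.017·1.5) = 0.9748
N(−d₂) = N(-0.20) = 0.4207;  N(−d₁) = N(-0.59) = 0.2776
P = 145·0.9748·0.4207 − 165·0.2776 = 59.4643 − 45.8040 = 13.6603

$13.66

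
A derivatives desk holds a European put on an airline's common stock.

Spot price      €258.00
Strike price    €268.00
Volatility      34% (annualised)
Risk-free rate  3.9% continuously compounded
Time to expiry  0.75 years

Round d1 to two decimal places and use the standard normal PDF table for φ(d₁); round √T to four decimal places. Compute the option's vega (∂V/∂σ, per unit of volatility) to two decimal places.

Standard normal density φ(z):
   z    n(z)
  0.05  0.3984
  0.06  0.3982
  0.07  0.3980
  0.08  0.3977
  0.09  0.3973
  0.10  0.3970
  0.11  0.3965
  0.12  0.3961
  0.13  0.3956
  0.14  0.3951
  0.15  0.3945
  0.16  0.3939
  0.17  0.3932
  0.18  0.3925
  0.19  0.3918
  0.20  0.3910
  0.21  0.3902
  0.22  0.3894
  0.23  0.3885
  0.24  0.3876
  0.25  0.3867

σ√T = 0.34·√0.75 = 0.2944
ln(S/K) + (r + σ²/2)T = ln(258/268) + (0.039 + 0.34²/2)·0.75 = -0.0380 + 0.0726 = 0.0346
d₁ = 0.0346 / 0.2944 = 0.1174 ≈ 0.12
√T = √0.75 = 0.8660
φ(d₁) = φ(0.12) = 0.3961
vega = S·φ(d₁)·√T = 258·0.3961·0.8660 = 88.4998
(Vega is the same for a European call and put with the same parameters.)

88.50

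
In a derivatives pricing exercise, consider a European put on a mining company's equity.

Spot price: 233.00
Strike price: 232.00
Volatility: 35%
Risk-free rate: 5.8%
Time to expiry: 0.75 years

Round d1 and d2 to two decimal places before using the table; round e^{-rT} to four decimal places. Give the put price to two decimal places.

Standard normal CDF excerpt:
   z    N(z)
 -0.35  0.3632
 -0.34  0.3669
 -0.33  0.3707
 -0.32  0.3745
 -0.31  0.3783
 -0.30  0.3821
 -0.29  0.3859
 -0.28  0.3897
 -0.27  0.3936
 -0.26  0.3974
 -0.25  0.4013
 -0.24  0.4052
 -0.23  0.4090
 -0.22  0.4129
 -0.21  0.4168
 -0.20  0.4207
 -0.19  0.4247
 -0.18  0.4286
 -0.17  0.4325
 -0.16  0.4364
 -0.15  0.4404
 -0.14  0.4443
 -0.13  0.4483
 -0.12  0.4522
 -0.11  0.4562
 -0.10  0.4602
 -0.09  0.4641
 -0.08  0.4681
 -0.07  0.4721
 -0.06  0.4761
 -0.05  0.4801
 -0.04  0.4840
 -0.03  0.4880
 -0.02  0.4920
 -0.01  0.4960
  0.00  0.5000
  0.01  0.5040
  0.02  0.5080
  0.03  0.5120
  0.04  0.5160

22.03

T = 0.75;  σ√T = 0.3031
d₁ = [ln(233/232) + (0.058 + 0.35²/2)·0.75] / 0.3031 = [0.0043 + 0.0894] / 0.3031 = 0.3093 ≈ 0.31
d₂ = d₁ − σ√T = 0.3093 − 0.3031 = 0.0061 ≈ 0.01
exp(−rT) = exp(−0.058·0.75) = 0.9574
N(−d₂) = N(-0.01) = 0.4960;  N(−d₁) = N(-0.31) = 0.3783
P = 232·0.9574·0.4960 − 233·0.3783 = 110.1699 − 88.1439 = 22.0260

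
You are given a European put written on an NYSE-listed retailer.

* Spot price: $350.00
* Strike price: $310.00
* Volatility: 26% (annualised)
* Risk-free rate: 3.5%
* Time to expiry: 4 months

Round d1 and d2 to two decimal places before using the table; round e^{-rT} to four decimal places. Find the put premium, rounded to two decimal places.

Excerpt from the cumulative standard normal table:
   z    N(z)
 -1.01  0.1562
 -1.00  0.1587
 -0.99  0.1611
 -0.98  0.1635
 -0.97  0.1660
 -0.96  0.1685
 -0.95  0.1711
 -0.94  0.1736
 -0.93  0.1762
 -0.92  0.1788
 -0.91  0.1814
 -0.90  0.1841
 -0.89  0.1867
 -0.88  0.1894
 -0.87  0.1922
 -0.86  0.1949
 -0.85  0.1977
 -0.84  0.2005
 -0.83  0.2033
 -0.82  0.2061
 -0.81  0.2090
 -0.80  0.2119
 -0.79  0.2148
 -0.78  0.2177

$5.06

σ√T = 0.26 × 0.5774 = 0.1501
d₁ = [ln(350/310) + (0.035 + ½·0.26²)·0.3333] / (σ√T) = (0.1214 + 0.0229) / 0.1501 = 0.9612 → 0.96
d₂ = 0.9612 − 0.1501 = 0.8111 → 0.81
e^(−rT) = e^(−0.035·0.3333) = 0.9884
N(−d₂) = N(-0.81) = 0.2090;  N(−d₁) = N(-0.96) = 0.1685
P = 310·0.9884·0.2090 − 350·0.1685 = 64.0384 − 58.9750 = 5.0634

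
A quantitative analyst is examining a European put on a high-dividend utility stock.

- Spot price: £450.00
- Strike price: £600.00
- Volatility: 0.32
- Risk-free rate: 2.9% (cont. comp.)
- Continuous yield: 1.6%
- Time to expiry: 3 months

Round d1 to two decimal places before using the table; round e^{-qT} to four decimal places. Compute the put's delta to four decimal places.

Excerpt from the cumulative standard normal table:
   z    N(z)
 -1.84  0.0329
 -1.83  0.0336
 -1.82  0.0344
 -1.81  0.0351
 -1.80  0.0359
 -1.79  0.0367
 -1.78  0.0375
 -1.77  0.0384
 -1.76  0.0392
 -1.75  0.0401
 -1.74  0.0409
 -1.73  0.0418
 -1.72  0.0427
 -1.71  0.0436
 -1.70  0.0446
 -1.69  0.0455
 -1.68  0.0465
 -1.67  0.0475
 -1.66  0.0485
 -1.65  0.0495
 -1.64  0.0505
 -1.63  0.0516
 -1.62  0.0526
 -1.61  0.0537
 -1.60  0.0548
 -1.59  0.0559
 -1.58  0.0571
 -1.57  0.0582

-0.9516

T = 0.25;  σ√T = 0.1600
ln(S/K) + (r − q + σ²/2)T = ln(450/600) + (0.029 − 0.016 + 0.32²/2)·0.25 = -0.2877 + 0.0161 = -0.2716
d₁ = -0.2716 / 0.1600 = -1.6977 → -1.70
N(d₁) = N(-1.70) = 0.0446
Δ_put = exp(−qT)·(N(d₁) − 1) = 0.9960·(0.0446 − 1) = -0.9516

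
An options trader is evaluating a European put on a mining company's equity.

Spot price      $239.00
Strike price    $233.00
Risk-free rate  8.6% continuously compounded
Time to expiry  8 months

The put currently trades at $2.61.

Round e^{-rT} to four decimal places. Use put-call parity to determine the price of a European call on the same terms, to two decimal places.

e^(−rT) = e^(−0.086·0.6667) = 0.9443
Put-call parity: C − P = S − K·e^(−rT) = 239 − 233·0.9443 = 239 − 220.0219 = 18.9781
C = P + (C − P) = 2.61 + (18.9781) = 21.5881

$21.59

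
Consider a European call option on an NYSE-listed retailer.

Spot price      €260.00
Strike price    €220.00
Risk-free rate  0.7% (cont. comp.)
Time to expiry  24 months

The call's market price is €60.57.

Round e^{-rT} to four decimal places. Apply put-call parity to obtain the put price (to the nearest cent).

€17.51

exp(−rT) = exp(−0.007·2) = 0.9861
Put-call parity: C − P = S − K·e^(−rT) = 260 − 220·0.9861 = 260 − 216.9420 = 43.0580
P = C − (C − P) = 60.57 − (43.0580) = 17.5120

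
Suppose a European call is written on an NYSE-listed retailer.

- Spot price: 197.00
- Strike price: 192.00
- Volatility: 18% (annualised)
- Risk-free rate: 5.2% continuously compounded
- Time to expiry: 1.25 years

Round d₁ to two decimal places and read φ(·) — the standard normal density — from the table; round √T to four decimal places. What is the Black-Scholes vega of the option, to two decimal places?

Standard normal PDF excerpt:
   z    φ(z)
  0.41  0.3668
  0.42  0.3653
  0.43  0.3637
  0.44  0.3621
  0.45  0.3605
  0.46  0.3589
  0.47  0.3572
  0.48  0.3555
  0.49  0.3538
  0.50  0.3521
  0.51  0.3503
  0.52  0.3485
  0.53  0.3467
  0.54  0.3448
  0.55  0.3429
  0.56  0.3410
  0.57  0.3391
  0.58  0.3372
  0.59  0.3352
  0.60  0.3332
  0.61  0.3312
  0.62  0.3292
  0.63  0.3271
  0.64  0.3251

75.52

T = 1.25;  σ√T = 0.2012
d₁ = [ln(197/192) + (0.052 + 0.18²/2)·1.25] / 0.2012 = [0.0257 + 0.0852] / 0.2012 = 0.5514 ≈ 0.55
√T = √1.25 = 1.1180
φ(d₁) = φ(0.55) = 0.3429
vega = S·φ(d₁)·√T = 197·0.3429·1.1180 = 75.5224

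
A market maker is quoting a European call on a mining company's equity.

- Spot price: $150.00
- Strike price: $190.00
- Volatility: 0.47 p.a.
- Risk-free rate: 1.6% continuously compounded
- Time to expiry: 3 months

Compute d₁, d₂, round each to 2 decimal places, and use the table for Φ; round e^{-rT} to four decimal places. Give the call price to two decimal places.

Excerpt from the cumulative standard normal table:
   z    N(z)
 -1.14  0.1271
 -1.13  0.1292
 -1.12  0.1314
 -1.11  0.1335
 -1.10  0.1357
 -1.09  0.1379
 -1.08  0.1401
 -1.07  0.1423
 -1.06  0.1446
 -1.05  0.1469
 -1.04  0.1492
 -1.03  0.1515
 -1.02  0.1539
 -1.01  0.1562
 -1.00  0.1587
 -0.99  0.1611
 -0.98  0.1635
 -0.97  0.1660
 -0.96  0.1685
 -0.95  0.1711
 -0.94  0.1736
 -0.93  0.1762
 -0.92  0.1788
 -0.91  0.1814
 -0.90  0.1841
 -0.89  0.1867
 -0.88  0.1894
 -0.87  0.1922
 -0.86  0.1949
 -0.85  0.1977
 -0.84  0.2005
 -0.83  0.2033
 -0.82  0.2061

T = 0.25;  σ√T = 0.2350
d₁ = [ln(150/190) + (0.016 + 0.47²/2)·0.25] / 0.2350 = [-0.2364 + 0.0316] / 0.2350 = -0.8714 ⇒ -0.87
d₂ = d₁ − σ√T = -0.8714 − 0.2350 = -1.1064 ⇒ -1.11
e^(−rT) = e^(−0.016·0.25) = 0.9960
N(d₁) = N(-0.87) = 0.1922;  N(d₂) = N(-1.11) = 0.1335
C = 150·0.1922 − 190·0.9960·0.1335 = 28.8300 − 25.2635 = 3.5665

$3.57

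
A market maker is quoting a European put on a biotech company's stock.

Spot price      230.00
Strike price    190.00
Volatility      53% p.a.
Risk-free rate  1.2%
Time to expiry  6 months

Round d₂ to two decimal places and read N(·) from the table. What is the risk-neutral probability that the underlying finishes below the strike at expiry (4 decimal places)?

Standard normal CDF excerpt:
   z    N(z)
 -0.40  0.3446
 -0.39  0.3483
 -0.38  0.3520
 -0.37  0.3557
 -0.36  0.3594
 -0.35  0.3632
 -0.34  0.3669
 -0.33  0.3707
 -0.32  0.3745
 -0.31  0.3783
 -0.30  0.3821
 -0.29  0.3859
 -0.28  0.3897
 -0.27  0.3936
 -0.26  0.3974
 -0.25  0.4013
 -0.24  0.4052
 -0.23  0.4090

0.3669

σ√T = 0.53·√0.5 = 0.3748
d₁ = [ln(230/190) + (0.012 + 0.53²/2)·0.5] / 0.3748 = [0.1911 + 0.0762] / 0.3748 = 0.7132 ⇒ 0.71
d₂ = d₁ − σ√T = 0.7132 − 0.3748 = 0.3384 ⇒ 0.34
Pr(exercise) under Q = N(−d₂) = N(-0.34) = 0.3669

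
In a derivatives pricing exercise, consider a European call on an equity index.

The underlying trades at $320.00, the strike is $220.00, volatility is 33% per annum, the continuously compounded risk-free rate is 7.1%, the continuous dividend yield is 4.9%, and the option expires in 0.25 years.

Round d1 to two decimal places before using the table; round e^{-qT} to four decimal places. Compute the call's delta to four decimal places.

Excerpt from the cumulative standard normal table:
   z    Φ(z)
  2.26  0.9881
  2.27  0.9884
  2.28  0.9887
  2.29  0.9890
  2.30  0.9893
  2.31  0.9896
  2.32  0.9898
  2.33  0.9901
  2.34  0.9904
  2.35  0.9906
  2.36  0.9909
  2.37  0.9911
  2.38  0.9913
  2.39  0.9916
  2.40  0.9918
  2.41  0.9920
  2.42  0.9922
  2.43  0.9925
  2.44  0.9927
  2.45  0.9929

0.9795

σ√T = 0.33·√0.25 = 0.1650
ln(S/K) + (r − q + σ²/2)T = ln(320/220) + (0.071 − 0.049 + 0.33²/2)·0.25 = 0.3747 + 0.0191 = 0.3938
d₁ = 0.3938 / 0.1650 = 2.3867 which rounds to 2.39
N(d₁) = N(2.39) = 0.9916
Δ_call = exp(−qT)·N(d₁) = 0.9878·0.9916 = 0.9795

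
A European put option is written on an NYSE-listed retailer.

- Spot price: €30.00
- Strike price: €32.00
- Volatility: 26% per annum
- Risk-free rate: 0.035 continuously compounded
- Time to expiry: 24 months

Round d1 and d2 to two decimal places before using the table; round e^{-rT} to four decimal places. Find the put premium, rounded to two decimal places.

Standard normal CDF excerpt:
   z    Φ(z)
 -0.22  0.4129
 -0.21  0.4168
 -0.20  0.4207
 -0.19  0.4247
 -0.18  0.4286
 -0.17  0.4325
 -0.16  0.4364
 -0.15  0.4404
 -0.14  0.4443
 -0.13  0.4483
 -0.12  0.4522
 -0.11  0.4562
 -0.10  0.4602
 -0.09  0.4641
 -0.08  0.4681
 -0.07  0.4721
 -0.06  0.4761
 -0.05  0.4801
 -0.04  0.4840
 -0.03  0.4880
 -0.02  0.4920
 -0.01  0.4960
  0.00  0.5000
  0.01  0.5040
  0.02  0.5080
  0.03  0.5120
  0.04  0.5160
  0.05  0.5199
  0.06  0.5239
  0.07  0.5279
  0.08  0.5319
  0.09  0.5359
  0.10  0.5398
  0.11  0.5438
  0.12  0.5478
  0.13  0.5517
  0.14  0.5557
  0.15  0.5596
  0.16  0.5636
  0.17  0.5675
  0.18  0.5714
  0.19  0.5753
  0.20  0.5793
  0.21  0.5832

T = 2;  σ√T = 0.3677
ln(S/K) + (r + σ²/2)T = ln(30/32) + (0.035 + 0.26²/2)·2 = -0.0645 + 0.1376 = 0.0731
d₁ = 0.0731 / 0.3677 = 0.1987 ⇒ 0.20
d₂ = d₁ − σ√T = 0.1987 − 0.3677 = -0.1690 ⇒ -0.17
e^(−rT) = e^(−0.035·2) = 0.9324
N(−d₂) = N(0.17) = 0.5675;  N(−d₁) = N(-0.20) = 0.4207
P = 32·0.9324·0.5675 − 30·0.4207 = 16.9324 − 12.6210 = 4.3114

€4.31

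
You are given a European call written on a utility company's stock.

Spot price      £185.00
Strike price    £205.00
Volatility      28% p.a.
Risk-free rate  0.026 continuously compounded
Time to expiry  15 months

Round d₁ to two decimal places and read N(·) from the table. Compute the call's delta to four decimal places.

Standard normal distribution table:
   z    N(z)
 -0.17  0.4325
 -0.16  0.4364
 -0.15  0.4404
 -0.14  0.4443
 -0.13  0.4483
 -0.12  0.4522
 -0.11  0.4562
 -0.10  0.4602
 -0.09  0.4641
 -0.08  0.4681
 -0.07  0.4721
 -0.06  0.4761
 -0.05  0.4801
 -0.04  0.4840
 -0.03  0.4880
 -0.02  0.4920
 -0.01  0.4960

σ√T = 0.28 × 1.1180 = 0.3130
d₁ = [ln(185/205) + (0.026 + ½·0.28²)·1.25] / (σ√T) = (-0.1027 + 0.0815) / 0.3130 = -0.0676 ≈ -0.07
N(d₁) = N(-0.07) = 0.4721
Δ_call = N(d₁) = 0.4721

0.4721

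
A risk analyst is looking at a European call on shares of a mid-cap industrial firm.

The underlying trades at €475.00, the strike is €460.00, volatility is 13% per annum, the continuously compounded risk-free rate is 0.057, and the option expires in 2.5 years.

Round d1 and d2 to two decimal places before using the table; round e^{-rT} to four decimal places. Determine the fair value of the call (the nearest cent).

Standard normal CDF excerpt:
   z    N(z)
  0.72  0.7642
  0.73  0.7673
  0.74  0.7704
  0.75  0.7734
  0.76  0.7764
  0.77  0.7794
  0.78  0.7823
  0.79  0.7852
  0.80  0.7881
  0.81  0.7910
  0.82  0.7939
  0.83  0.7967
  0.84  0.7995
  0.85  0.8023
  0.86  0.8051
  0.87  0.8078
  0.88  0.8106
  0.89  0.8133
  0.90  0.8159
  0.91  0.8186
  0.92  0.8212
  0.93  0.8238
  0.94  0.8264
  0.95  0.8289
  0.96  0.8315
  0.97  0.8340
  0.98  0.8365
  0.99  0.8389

T = 2.5;  σ√T = 0.2055
d₁ = [ln(475/460) + (0.057 + 0.13²/2)·2.5] / 0.2055 = [0.0321 + 0.1636] / 0.2055 = 0.9522 which rounds to 0.95
d₂ = d₁ − σ√T = 0.9522 − 0.2055 = 0.7466 which rounds to 0.75
exp(−rT) = exp(−0.057·2.5) = 0.8672
N(d₁) = N(0.95) = 0.8289;  N(d₂) = N(0.75) = 0.7734
C = 475·0.8289 − 460·0.8672·0.7734 = 393.7275 − 308.5185 = 85.2090

€85.21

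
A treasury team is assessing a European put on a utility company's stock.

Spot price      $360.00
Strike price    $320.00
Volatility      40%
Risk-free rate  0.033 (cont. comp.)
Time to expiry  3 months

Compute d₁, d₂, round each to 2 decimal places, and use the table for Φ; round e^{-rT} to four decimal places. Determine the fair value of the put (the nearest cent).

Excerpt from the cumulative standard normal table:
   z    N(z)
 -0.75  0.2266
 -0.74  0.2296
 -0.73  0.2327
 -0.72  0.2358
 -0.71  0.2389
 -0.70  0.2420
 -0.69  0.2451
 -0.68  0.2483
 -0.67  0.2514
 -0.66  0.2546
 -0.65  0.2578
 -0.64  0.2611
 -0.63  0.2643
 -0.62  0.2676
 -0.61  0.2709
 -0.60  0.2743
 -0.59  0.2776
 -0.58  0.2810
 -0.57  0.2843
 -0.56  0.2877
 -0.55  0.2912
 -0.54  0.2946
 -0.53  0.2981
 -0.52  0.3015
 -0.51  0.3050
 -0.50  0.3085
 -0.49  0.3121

$10.84

σ√T = 0.4·√0.25 = 0.2000
d₁ = [ln(360/320) + (0.033 + ½·0.4²)·0.25] / (σ√T) = (0.1178 + 0.0283) / 0.2000 = 0.7302 which rounds to 0.73
d₂ = 0.7302 − 0.2000 = 0.5302 which rounds to 0.53
e^(−rT) = e^(−0.033·0.25) = 0.9918
N(−d₂) = N(-0.53) = 0.2981;  N(−d₁) = N(-0.73) = 0.2327
P = 320·0.9918·0.2981 − 360·0.2327 = 94.6098 − 83.7720 = 10.8378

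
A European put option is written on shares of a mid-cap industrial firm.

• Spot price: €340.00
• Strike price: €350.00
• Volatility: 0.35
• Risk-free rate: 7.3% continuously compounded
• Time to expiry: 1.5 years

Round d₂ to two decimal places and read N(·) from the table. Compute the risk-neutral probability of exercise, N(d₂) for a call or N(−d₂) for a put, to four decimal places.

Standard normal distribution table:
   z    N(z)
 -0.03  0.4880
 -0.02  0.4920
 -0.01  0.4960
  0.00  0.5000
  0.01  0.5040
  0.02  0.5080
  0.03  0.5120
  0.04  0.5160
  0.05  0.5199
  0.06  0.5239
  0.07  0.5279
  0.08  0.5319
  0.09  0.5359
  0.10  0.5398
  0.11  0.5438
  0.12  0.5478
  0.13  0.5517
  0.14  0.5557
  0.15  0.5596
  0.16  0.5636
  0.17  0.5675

σ√T = 0.35 × 1.2247 = 0.4287
d₁ = [ln(340/350) + (0.073 + 0.35²/2)·1.5] / 0.4287 = [-0.0290 + 0.2014] / 0.4287 = 0.4022 ≈ 0.40
d₂ = d₁ − σ√T = 0.4022 − 0.4287 = -0.0265 ≈ -0.03
Pr(exercise) under Q = N(−d₂) = N(0.03) = 0.5120

0.5120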